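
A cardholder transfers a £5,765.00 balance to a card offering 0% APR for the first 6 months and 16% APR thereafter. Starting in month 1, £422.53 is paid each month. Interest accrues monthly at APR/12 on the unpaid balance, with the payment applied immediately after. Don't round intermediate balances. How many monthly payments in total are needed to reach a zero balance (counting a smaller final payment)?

Promo months 1–6 at r₀ = 0%/12 = 0; months 7+ at r₁ = 16%/12 = 0.0133333.
After month 6 (no interest yet): B = £5,765.00 − 6·£422.53 = £3,229.82.
Then at r₁ with £422.53/mo: n₂ = −ln(1 − r₁·B/P)/ln(1+r₁) ≈ 8.12 → 9 more payments.

15 payments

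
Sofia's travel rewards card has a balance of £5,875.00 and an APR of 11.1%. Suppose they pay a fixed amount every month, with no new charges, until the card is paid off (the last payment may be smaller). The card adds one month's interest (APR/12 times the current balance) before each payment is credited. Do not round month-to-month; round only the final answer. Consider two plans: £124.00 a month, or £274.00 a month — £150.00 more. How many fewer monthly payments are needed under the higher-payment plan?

38 fewer payments

Monthly rate r = 11.1%/12 = 0.925% = 0.00925.
At £124.00/mo: n = ⌈−ln(1 − rB₀/P)/ln(1+r)⌉ = 63 payments (last £78.85); total interest = total paid − £5,875.00 = £1,891.85.
At £274.00/mo: 25 payments (last £2.53); total interest £703.53.
Payments saved = 63 − 25 = 38.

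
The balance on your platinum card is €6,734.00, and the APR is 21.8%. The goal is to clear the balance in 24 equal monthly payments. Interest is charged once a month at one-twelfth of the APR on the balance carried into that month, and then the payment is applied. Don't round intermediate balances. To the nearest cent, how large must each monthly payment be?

€348.68

Monthly rate r = 21.8%/12 = 1.81667% = 0.0181667.
Level-payment amortization: P = B₀·r / (1 − (1+r)^(−n)) = 6734.00·0.0181667 / (1 − 1.01817^(−24)).
Denominator 1 − (1+r)^(−24) = 0.350847093.
P = 122.334 / 0.350847093 ≈ 348.68.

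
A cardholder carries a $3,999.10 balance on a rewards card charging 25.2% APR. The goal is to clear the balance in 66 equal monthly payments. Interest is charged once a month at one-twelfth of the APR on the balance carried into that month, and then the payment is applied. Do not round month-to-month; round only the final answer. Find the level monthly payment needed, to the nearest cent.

Monthly rate r = 25.2%/12 = 2.1% = 0.021.
Level-payment amortization: P = B₀·r / (1 − (1+r)^(−n)) = 3999.10·0.021 / (1 − 1.021^(−66)).
Denominator 1 − (1+r)^(−66) = 0.746311359.
P = 83.9811 / 0.746311359 ≈ 112.53.

$112.53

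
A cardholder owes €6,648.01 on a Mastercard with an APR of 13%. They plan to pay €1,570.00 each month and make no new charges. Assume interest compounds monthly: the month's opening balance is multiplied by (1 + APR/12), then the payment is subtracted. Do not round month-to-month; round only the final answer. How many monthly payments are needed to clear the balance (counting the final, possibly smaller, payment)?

Monthly rate r = 13%/12 = 1.08333% = 0.0108333.
Recurrence: B ← B·(1+r) − €1,570.00.
Month 1: interest €72.02; balance after payment €5,150.03.
Month 2: interest €55.79; balance after payment €3,635.82.
Month 3: interest €39.39; balance after payment €2,105.21.
Month 4: interest €22.81; balance after payment €558.02.
Month 5: interest €6.05; balance after payment €0.00.

5 months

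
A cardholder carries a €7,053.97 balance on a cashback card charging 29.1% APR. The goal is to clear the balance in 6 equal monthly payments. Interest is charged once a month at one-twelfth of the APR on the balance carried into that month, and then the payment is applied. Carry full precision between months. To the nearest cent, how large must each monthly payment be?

Monthly rate r = 29.1%/12 = 2.425% = 0.02425.
Level-payment amortization: P = B₀·r / (1 − (1+r)^(−n)) = 7053.97·0.02425 / (1 − 1.02425^(−6)).
Denominator 1 − (1+r)^(−6) = 0.133907726.
P = 171.059 / 0.133907726 ≈ 1277.44.

€1,277.44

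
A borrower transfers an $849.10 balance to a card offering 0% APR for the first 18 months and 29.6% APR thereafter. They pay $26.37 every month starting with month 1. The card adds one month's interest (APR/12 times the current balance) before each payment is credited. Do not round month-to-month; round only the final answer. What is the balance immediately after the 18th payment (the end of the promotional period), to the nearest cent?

$374.44

Promo months 1–18 at r₀ = 0%/12 = 0; months 19+ at r₁ = 29.6%/12 = 0.0246667.
After month 18 (no interest yet): B = $849.10 − 18·$26.37 = $374.44.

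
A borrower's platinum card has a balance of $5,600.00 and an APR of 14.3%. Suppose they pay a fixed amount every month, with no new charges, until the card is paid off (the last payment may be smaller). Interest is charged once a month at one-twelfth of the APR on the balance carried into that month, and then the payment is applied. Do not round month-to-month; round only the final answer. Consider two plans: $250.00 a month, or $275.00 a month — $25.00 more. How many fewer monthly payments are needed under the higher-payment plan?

Monthly rate r = 14.3%/12 = 1.19167% = 0.0119167.
At $250.00/mo: n = ⌈−ln(1 − rB₀/P)/ln(1+r)⌉ = 27 payments (last $53.36); total interest = total paid − $5,600.00 = $953.36.
At $275.00/mo: 24 payments (last $127.82); total interest $852.82.
Payments saved = 27 − 24 = 3.

3 fewer payments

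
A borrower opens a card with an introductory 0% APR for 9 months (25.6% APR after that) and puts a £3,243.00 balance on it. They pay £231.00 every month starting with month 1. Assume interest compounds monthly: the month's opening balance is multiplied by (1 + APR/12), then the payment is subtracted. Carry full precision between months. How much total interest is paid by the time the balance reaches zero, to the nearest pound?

£81

Promo months 1–9 at r₀ = 0%/12 = 0; months 10+ at r₁ = 25.6%/12 = 0.0213333.
After month 9 (no interest yet): B = £3,243.00 − 9·£231.00 = £1,164.00.
Then at r₁ with £231.00/mo: n₂ = −ln(1 − r₁·B/P)/ln(1+r₁) ≈ 5.39 → 6 more payments.
Total paid = 14·£231.00 + £90.11 = £3,324.11; interest = £3,324.11 − £3,243.00 = £81.11.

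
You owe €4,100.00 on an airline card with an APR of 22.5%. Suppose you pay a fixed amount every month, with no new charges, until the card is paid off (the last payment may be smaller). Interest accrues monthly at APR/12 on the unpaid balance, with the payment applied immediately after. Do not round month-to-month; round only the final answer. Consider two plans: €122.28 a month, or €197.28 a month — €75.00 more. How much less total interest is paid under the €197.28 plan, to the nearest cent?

€1,277.35

Monthly rate r = 22.5%/12 = 1.875% = 0.01875.
At €122.28/mo: n = ⌈−ln(1 − rB₀/P)/ln(1+r)⌉ = 54 payments (last €40.69); total interest = total paid − €4,100.00 = €2,421.53.
At €197.28/mo: 27 payments (last €114.90); total interest €1,144.18.
Interest saved = €2,421.53 − €1,144.18 = €1,277.35.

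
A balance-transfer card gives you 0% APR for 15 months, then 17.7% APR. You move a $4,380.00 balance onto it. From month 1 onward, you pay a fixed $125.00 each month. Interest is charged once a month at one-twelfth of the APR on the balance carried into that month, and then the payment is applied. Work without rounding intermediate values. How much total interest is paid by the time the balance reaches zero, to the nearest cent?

Promo months 1–15 at r₀ = 0%/12 = 0; months 16+ at r₁ = 17.7%/12 = 0.01475.
After month 15 (no interest yet): B = $4,380.00 − 15·$125.00 = $2,505.00.
Then at r₁ with $125.00/mo: n₂ = −ln(1 − r₁·B/P)/ln(1+r₁) ≈ 23.93 → 24 more payments.
Total paid = 38·$125.00 + $116.35 = $4,866.35; interest = $4,866.35 − $4,380.00 = $486.35.

$486.35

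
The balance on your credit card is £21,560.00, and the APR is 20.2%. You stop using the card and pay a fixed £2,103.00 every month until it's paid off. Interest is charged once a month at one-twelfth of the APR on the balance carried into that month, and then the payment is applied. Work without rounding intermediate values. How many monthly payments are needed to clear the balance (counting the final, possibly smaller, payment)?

Monthly rate r = 20.2%/12 = 1.68333% = 0.0168333.
Recurrence: B ← B·(1+r) − £2,103.00.
Month 1: interest £362.93; balance after payment £19,819.93.
Month 2: interest £333.64; balance after payment £18,050.56.
Closed form: n = −ln(1 − rB₀/P)/ln(1+r) = −ln(0.82742)/ln(1.01683) ≈ 11.348, so the balance reaches zero during payment 12.

12 months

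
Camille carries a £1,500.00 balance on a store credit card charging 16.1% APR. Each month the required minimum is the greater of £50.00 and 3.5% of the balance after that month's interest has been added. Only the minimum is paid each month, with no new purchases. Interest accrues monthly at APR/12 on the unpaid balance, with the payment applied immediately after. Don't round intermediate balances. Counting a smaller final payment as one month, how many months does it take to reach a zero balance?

Monthly rate r = 16.1%/12 = 1.34167% = 0.0134167.
While 3.5% of the post-interest balance exceeds £50.00, each month B ← (B·(1+r))·(1 − 0.035), i.e. B shrinks by the factor (1+r)·0.965 = 0.97795.
This holds for months 1–3. Entering month 4 the balance is £1,402.93; 3.5% of the post-interest balance is now below £50.00, so the flat £50.00 minimum applies from here.
From month 4 a fixed £50.00 at rate r clears £1,402.93 in 36 more payments. Total: 3 + 36 = 39 months.

39 months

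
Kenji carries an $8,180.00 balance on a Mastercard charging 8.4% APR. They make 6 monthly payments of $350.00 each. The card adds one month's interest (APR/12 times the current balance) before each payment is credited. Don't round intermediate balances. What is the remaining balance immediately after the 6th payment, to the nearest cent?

Monthly rate r = 8.4%/12 = 0.7% = 0.007.
Each month: B ← B·(1+r) − $350.00.
Month 1: interest $57.26; balance after payment $7,887.26.
Month 2: interest $55.21; balance after payment $7,592.47.
Month 3: interest $53.15; balance after payment $7,295.62.
Month 4: interest $51.07; balance after payment $6,996.69.
Month 5: interest $48.98; balance after payment $6,695.66.
Month 6: interest $46.87; balance after payment $6,392.53.

$6,392.53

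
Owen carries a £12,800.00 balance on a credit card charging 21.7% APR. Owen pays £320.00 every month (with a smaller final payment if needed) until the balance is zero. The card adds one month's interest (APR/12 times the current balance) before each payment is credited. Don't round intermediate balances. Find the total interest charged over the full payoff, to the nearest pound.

Monthly rate r = 21.7%/12 = 1.80833% = 0.0180833.
Payoff takes n = ⌈−ln(1 − rB₀/P)/ln(1+r)⌉ = ⌈71.697⌉ = 72 payments; the last is £223.72.
Total paid = 71·£320.00 + £223.72 = £22,943.72.
Total interest = total paid − principal = £22,943.72 − £12,800.00 = £10,143.72.

£10,144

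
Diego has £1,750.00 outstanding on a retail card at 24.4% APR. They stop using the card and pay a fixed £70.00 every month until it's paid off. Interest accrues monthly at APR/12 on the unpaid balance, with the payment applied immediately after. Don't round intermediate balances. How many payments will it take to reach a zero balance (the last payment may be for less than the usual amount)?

Monthly rate r = 24.4%/12 = 2.03333% = 0.0203333.
Recurrence: B ← B·(1+r) − £70.00.
Month 1: interest £35.58; balance after payment £1,715.58.
Month 2: interest £34.88; balance after payment £1,680.47.
Closed form: n = −ln(1 − rB₀/P)/ln(1+r) = −ln(0.49167)/ln(1.02033) ≈ 35.270, so the balance reaches zero during payment 36.

36 payments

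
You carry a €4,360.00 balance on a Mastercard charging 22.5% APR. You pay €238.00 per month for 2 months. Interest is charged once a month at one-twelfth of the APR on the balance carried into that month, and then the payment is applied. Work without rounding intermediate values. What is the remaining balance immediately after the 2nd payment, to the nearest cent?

€4,044.57

Monthly rate r = 22.5%/12 = 1.875% = 0.01875.
Each month: B ← B·(1+r) − €238.00.
Month 1: interest €81.75; balance after payment €4,203.75.
Month 2: interest €78.82; balance after payment €4,044.57.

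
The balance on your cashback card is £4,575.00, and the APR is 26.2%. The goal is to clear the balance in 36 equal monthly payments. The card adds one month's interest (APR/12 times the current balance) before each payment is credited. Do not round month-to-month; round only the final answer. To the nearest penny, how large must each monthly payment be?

Monthly rate r = 26.2%/12 = 2.18333% = 0.0218333.
Level-payment amortization: P = B₀·r / (1 − (1+r)^(−n)) = 4575.00·0.0218333 / (1 − 1.02183^(−36)).
Denominator 1 − (1+r)^(−36) = 0.540466017.
P = 99.8875 / 0.540466017 ≈ 184.82.

£184.82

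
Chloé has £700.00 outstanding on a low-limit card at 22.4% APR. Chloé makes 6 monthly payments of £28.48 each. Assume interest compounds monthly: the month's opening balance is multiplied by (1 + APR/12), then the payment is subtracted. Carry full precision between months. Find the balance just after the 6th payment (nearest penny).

£603.10

Monthly rate r = 22.4%/12 = 1.86667% = 0.0186667.
Each month: B ← B·(1+r) − £28.48.
Month 1: interest £13.07; balance after payment £684.59.
Month 2: interest £12.78; balance after payment £668.89.
Month 3: interest £12.49; balance after payment £652.89.
Month 4: interest £12.19; balance after payment £636.60.
Month 5: interest £11.88; balance after payment £620.00.
Month 6: interest £11.57; balance after payment £603.10.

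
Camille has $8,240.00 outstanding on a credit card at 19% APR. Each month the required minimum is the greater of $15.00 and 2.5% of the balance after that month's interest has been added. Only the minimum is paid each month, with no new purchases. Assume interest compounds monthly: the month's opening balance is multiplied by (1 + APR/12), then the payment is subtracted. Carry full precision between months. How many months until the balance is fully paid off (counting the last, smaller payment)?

Monthly rate r = 19%/12 = 1.58333% = 0.0158333.
While 2.5% of the post-interest balance exceeds $15.00, each month B ← (B·(1+r))·(1 − 0.025), i.e. B shrinks by the factor (1+r)·0.975 = 0.99044.
This holds for months 1–275. Entering month 276 the balance is $586.64; 2.5% of the post-interest balance is now below $15.00, so the flat $15.00 minimum applies from here.
From month 276 a fixed $15.00 at rate r clears $586.64 in 62 more payments. Total: 275 + 62 = 337 months.

337 months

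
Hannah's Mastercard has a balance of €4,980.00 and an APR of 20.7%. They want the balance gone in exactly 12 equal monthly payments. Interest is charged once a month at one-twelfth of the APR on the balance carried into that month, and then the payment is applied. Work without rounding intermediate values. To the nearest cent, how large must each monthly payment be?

€462.99

Monthly rate r = 20.7%/12 = 1.725% = 0.01725.
Level-payment amortization: P = B₀·r / (1 − (1+r)^(−n)) = 4980.00·0.01725 / (1 − 1.01725^(−12)).
Denominator 1 − (1+r)^(−12) = 0.185544018.
P = 85.905 / 0.185544018 ≈ 462.99.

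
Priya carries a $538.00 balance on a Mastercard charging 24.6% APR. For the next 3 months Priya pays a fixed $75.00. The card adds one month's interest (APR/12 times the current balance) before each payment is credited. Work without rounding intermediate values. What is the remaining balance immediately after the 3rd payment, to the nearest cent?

Monthly rate r = 24.6%/12 = 2.05% = 0.0205.
Each month: B ← B·(1+r) − $75.00.
Month 1: interest $11.03; balance after payment $474.03.
Month 2: interest $9.72; balance after payment $408.75.
Month 3: interest $8.38; balance after payment $342.13.

$342.13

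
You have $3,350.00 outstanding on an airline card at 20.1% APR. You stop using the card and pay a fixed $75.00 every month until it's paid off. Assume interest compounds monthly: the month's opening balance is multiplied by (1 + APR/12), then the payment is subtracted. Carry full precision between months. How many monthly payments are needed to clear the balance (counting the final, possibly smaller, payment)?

Monthly rate r = 20.1%/12 = 1.675% = 0.01675.
Recurrence: B ← B·(1+r) − $75.00.
Month 1: interest $56.11; balance after payment $3,331.11.
Month 2: interest $55.80; balance after payment $3,311.91.
Closed form: n = −ln(1 − rB₀/P)/ln(1+r) = −ln(0.25183)/ln(1.01675) ≈ 83.015, so the balance reaches zero during payment 84.

84 months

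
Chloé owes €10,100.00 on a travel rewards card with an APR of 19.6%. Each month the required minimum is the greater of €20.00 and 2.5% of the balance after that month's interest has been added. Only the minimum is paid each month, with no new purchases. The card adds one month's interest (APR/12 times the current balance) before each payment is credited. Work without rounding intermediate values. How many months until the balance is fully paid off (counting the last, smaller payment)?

Monthly rate r = 19.6%/12 = 1.63333% = 0.0163333.
While 2.5% of the post-interest balance exceeds €20.00, each month B ← (B·(1+r))·(1 − 0.025), i.e. B shrinks by the factor (1+r)·0.975 = 0.99092.
This holds for months 1–280. Entering month 281 the balance is €786.58; 2.5% of the post-interest balance is now below €20.00, so the flat €20.00 minimum applies from here.
From month 281 a fixed €20.00 at rate r clears €786.58 in 64 more payments. Total: 280 + 64 = 344 months.

344 months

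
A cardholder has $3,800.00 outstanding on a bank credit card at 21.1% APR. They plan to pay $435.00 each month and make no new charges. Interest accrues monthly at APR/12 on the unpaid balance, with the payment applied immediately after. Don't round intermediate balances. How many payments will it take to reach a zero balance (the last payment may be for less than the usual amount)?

10 payments

Monthly rate r = 21.1%/12 = 1.75833% = 0.0175833.
Recurrence: B ← B·(1+r) − $435.00.
Month 1: interest $66.82; balance after payment $3,431.82.
Month 2: interest $60.34; balance after payment $3,057.16.
Closed form: n = −ln(1 − rB₀/P)/ln(1+r) = −ln(0.8464)/ln(1.01758) ≈ 9.567, so the balance reaches zero during payment 10.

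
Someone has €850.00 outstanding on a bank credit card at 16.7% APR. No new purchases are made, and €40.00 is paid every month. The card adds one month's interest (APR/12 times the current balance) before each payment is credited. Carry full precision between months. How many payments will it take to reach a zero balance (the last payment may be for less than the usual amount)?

Monthly rate r = 16.7%/12 = 1.39167% = 0.0139167.
Recurrence: B ← B·(1+r) − €40.00.
Month 1: interest €11.83; balance after payment €821.83.
Month 2: interest €11.44; balance after payment €793.27.
Closed form: n = −ln(1 − rB₀/P)/ln(1+r) = −ln(0.70427)/ln(1.01392) ≈ 25.367, so the balance reaches zero during payment 26.

26 payments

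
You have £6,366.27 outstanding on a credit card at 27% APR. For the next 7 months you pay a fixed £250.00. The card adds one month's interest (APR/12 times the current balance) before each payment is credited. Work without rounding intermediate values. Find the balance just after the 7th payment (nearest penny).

£5,566.58

Monthly rate r = 27%/12 = 2.25% = 0.0225.
Each month: B ← B·(1+r) − £250.00.
Month 1: interest £143.24; balance after payment £6,259.51.
Month 2: interest £140.84; balance after payment £6,150.35.
Month 3: interest £138.38; balance after payment £6,038.73.
Month 4: interest £135.87; balance after payment £5,924.60.
Month 5: interest £133.30; balance after payment £5,807.91.
Month 6: interest £130.68; balance after payment £5,688.59.
Month 7: interest £127.99; balance after payment £5,566.58.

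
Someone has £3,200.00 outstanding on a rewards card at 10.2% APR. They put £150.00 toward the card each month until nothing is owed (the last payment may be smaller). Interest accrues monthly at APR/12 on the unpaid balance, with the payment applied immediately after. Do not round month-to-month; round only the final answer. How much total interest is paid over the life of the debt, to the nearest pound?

Monthly rate r = 10.2%/12 = 0.85% = 0.0085.
Payoff takes n = ⌈−ln(1 − rB₀/P)/ln(1+r)⌉ = ⌈23.639⌉ = 24 payments; the last is £95.92.
Total paid = 23·£150.00 + £95.92 = £3,545.92.
Total interest = total paid − principal = £3,545.92 − £3,200.00 = £345.92.

£346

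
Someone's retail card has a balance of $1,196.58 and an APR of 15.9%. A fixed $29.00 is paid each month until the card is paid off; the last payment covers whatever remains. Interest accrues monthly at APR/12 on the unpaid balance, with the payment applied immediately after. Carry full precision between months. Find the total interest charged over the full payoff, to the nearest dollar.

$547

Monthly rate r = 15.9%/12 = 1.325% = 0.01325.
Payoff takes n = ⌈−ln(1 − rB₀/P)/ln(1+r)⌉ = ⌈60.110⌉ = 61 payments; the last is $3.22.
Total paid = 60·$29.00 + $3.22 = $1,743.22.
Total interest = total paid − principal = $1,743.22 − $1,196.58 = $546.64.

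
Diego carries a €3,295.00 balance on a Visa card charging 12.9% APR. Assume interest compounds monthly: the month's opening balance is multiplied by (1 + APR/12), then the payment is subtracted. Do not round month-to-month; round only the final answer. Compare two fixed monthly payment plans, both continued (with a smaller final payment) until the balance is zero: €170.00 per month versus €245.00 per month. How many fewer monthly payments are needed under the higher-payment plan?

Monthly rate r = 12.9%/12 = 1.075% = 0.01075.
At €170.00/mo: n = ⌈−ln(1 − rB₀/P)/ln(1+r)⌉ = 22 payments (last €144.85); total interest = total paid − €3,295.00 = €419.85.
At €245.00/mo: 15 payments (last €148.37); total interest €283.37.
Payments saved = 22 − 15 = 7.

7 fewer payments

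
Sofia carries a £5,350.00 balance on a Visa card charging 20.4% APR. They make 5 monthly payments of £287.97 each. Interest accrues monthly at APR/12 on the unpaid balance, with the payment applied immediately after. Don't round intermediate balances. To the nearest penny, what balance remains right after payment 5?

£4,330.83

Monthly rate r = 20.4%/12 = 1.7% = 0.017.
Each month: B ← B·(1+r) − £287.97.
Month 1: interest £90.95; balance after payment £5,152.98.
Month 2: interest £87.60; balance after payment £4,952.61.
Month 3: interest £84.19; balance after payment £4,748.84.
Month 4: interest £80.73; balance after payment £4,541.60.
Month 5: interest £77.21; balance after payment £4,330.83.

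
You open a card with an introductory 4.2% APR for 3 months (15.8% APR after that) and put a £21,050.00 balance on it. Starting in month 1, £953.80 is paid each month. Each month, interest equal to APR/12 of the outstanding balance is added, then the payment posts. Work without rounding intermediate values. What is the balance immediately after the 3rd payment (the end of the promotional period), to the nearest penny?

Promo months 1–3 at r₀ = 4.2%/12 = 0.0035; months 4+ at r₁ = 15.8%/12 = 0.0131667.
After month 3: iterate B ← B·(1+r₀) − £953.80 for 3 months → £18,400.37.

£18,400.37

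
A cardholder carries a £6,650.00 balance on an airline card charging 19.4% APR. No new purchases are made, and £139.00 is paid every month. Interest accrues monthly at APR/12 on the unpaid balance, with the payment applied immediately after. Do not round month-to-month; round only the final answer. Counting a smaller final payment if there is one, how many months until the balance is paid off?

Monthly rate r = 19.4%/12 = 1.61667% = 0.0161667.
Recurrence: B ← B·(1+r) − £139.00.
Month 1: interest £107.51; balance after payment £6,618.51.
Month 2: interest £107.00; balance after payment £6,586.51.
Closed form: n = −ln(1 − rB₀/P)/ln(1+r) = −ln(0.22656)/ln(1.01617) ≈ 92.581, so the balance reaches zero during payment 93.

93 payments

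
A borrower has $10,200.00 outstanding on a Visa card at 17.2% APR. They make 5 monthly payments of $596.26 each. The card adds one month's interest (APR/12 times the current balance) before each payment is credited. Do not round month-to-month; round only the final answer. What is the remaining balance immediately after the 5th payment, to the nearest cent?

$7,884.26

Monthly rate r = 17.2%/12 = 1.43333% = 0.0143333.
Each month: B ← B·(1+r) − $596.26.
Month 1: interest $146.20; balance after payment $9,749.94.
Month 2: interest $139.75; balance after payment $9,293.43.
Month 3: interest $133.21; balance after payment $8,830.37.
Month 4: interest $126.57; balance after payment $8,360.68.
Month 5: interest $119.84; balance after payment $7,884.26.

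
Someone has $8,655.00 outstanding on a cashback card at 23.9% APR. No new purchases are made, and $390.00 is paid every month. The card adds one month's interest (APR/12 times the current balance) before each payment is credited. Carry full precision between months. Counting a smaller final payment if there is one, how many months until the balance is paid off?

Monthly rate r = 23.9%/12 = 1.99167% = 0.0199167.
Recurrence: B ← B·(1+r) − $390.00.
Month 1: interest $172.38; balance after payment $8,437.38.
Month 2: interest $168.04; balance after payment $8,215.42.
Closed form: n = −ln(1 − rB₀/P)/ln(1+r) = −ln(0.558)/ln(1.01992) ≈ 29.582, so the balance reaches zero during payment 30.

30 payments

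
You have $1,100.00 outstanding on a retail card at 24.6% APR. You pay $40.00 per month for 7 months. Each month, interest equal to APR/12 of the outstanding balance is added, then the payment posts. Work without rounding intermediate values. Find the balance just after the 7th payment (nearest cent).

Monthly rate r = 24.6%/12 = 2.05% = 0.0205.
Each month: B ← B·(1+r) − $40.00.
Month 1: interest $22.55; balance after payment $1,082.55.
Month 2: interest $22.19; balance after payment $1,064.74.
Month 3: interest $21.83; balance after payment $1,046.57.
Month 4: interest $21.45; balance after payment $1,028.02.
Month 5: interest $21.07; balance after payment $1,009.10.
Month 6: interest $20.69; balance after payment $989.79.
Month 7: interest $20.29; balance after payment $970.08.

$970.08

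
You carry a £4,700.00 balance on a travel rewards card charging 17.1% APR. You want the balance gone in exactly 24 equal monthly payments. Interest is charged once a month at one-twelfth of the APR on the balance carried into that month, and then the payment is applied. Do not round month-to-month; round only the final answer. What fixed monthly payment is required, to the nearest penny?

£232.60

Monthly rate r = 17.1%/12 = 1.425% = 0.01425.
Level-payment amortization: P = B₀·r / (1 − (1+r)^(−n)) = 4700.00·0.01425 / (1 − 1.01425^(−24)).
Denominator 1 − (1+r)^(−24) = 0.287935053.
P = 66.975 / 0.287935053 ≈ 232.60.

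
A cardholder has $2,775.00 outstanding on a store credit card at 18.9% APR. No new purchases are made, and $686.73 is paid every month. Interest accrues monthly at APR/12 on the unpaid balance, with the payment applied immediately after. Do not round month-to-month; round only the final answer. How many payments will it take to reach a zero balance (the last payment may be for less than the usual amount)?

5 payments

Monthly rate r = 18.9%/12 = 1.575% = 0.01575.
Recurrence: B ← B·(1+r) − $686.73.
Month 1: interest $43.71; balance after payment $2,131.98.
Month 2: interest $33.58; balance after payment $1,478.82.
Month 3: interest $23.29; balance after payment $815.39.
Month 4: interest $12.84; balance after payment $141.50.
Month 5: interest $2.23; balance after payment $0.00.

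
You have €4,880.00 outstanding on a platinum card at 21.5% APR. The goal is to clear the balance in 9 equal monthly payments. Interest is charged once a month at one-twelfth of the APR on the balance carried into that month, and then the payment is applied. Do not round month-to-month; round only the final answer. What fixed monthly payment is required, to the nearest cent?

€591.95

Monthly rate r = 21.5%/12 = 1.79167% = 0.0179167.
Level-payment amortization: P = B₀·r / (1 − (1+r)^(−n)) = 4880.00·0.0179167 / (1 − 1.01792^(−9)).
Denominator 1 − (1+r)^(−9) = 0.147704937.
P = 87.4333 / 0.147704937 ≈ 591.95.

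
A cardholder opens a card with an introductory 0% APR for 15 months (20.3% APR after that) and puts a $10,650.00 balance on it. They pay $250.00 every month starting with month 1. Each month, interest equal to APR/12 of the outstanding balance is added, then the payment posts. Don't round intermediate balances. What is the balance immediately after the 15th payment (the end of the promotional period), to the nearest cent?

Promo months 1–15 at r₀ = 0%/12 = 0; months 16+ at r₁ = 20.3%/12 = 0.0169167.
After month 15 (no interest yet): B = $10,650.00 − 15·$250.00 = $6,900.00.

$6,900.00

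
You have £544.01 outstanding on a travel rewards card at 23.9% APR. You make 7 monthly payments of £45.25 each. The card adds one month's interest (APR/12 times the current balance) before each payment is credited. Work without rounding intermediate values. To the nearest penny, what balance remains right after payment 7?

£288.22

Monthly rate r = 23.9%/12 = 1.99167% = 0.0199167.
Each month: B ← B·(1+r) − £45.25.
Month 1: interest £10.83; balance after payment £509.59.
Month 2: interest £10.15; balance after payment £474.49.
Month 3: interest £9.45; balance after payment £438.69.
Month 4: interest £8.74; balance after payment £402.18.
Month 5: interest £8.01; balance after payment £364.94.
Month 6: interest £7.27; balance after payment £326.96.
Month 7: interest £6.51; balance after payment £288.22.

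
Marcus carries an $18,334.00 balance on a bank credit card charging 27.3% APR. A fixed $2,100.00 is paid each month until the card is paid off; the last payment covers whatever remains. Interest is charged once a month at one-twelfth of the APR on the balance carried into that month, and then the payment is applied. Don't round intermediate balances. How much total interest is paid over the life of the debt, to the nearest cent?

$2,339.32

Monthly rate r = 27.3%/12 = 2.275% = 0.02275.
Payoff takes n = ⌈−ln(1 − rB₀/P)/ln(1+r)⌉ = ⌈9.843⌉ = 10 payments; the last is $1,773.32.
Total paid = 9·$2,100.00 + $1,773.32 = $20,673.32.
Total interest = total paid − principal = $20,673.32 − $18,334.00 = $2,339.32.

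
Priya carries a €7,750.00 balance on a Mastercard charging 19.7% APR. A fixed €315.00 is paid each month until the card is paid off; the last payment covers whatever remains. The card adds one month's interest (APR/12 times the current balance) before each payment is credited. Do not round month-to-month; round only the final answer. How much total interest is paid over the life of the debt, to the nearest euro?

Monthly rate r = 19.7%/12 = 1.64167% = 0.0164167.
Payoff takes n = ⌈−ln(1 − rB₀/P)/ln(1+r)⌉ = ⌈31.772⌉ = 32 payments; the last is €243.54.
Total paid = 31·€315.00 + €243.54 = €10,008.54.
Total interest = total paid − principal = €10,008.54 − €7,750.00 = €2,258.54.

€2,259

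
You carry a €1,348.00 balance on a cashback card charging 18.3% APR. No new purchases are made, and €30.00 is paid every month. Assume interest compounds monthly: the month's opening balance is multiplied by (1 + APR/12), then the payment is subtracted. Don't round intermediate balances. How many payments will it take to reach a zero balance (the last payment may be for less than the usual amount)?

Monthly rate r = 18.3%/12 = 1.525% = 0.01525.
Recurrence: B ← B·(1+r) − €30.00.
Month 1: interest €20.56; balance after payment €1,338.56.
Month 2: interest €20.41; balance after payment €1,328.97.
Closed form: n = −ln(1 − rB₀/P)/ln(1+r) = −ln(0.31477)/ln(1.01525) ≈ 76.375, so the balance reaches zero during payment 77.

77 months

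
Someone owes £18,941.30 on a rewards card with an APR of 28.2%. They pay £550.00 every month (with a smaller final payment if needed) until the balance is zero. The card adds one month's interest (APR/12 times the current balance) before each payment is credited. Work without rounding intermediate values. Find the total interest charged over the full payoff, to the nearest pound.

Monthly rate r = 28.2%/12 = 2.35% = 0.0235.
Payoff takes n = ⌈−ln(1 − rB₀/P)/ln(1+r)⌉ = ⌈71.341⌉ = 72 payments; the last is £188.72.
Total paid = 71·£550.00 + £188.72 = £39,238.72.
Total interest = total paid − principal = £39,238.72 − £18,941.30 = £20,297.42.

£20,297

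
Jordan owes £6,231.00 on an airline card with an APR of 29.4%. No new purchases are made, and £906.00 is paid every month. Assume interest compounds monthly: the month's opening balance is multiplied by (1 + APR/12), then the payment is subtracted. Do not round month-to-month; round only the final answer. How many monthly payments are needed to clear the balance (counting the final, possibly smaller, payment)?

Monthly rate r = 29.4%/12 = 2.45% = 0.0245.
Recurrence: B ← B·(1+r) − £906.00.
Month 1: interest £152.66; balance after payment £5,477.66.
Month 2: interest £134.20; balance after payment £4,705.86.
Closed form: n = −ln(1 − rB₀/P)/ln(1+r) = −ln(0.8315)/ln(1.0245) ≈ 7.623, so the balance reaches zero during payment 8.

8 payments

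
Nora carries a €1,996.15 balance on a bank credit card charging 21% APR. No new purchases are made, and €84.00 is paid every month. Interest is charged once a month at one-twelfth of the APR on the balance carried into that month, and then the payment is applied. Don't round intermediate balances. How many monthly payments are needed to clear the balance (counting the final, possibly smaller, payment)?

31 months

Monthly rate r = 21%/12 = 1.75% = 0.0175.
Recurrence: B ← B·(1+r) − €84.00.
Month 1: interest €34.93; balance after payment €1,947.08.
Month 2: interest €34.07; balance after payment €1,897.16.
Closed form: n = −ln(1 − rB₀/P)/ln(1+r) = −ln(0.58414)/ln(1.0175) ≈ 30.989, so the balance reaches zero during payment 31.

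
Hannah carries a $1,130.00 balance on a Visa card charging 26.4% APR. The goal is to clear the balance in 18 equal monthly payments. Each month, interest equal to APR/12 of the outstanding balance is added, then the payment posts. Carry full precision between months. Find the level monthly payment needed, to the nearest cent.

$76.71

Monthly rate r = 26.4%/12 = 2.2% = 0.022.
Level-payment amortization: P = B₀·r / (1 − (1+r)^(−n)) = 1130.00·0.022 / (1 − 1.022^(−18)).
Denominator 1 − (1+r)^(−18) = 0.324097776.
P = 24.86 / 0.324097776 ≈ 76.71.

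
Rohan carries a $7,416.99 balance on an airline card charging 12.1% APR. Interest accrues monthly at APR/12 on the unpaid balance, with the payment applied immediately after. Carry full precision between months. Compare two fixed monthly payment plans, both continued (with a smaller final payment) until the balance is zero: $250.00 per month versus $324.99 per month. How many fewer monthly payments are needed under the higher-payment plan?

9 fewer payments

Monthly rate r = 12.1%/12 = 1.00833% = 0.0100833.
At $250.00/mo: n = ⌈−ln(1 − rB₀/P)/ln(1+r)⌉ = 36 payments (last $107.83); total interest = total paid − $7,416.99 = $1,440.84.
At $324.99/mo: 27 payments (last $21.87); total interest $1,054.62.
Payments saved = 36 − 27 = 9.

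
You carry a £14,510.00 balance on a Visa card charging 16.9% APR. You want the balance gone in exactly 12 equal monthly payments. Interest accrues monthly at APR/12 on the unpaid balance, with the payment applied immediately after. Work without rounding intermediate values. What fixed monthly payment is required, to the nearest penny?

£1,322.69

Monthly rate r = 16.9%/12 = 1.40833% = 0.0140833.
Level-payment amortization: P = B₀·r / (1 − (1+r)^(−n)) = 14510.00·0.0140833 / (1 − 1.01408^(−12)).
Denominator 1 − (1+r)^(−12) = 0.154494846.
P = 204.349 / 0.154494846 ≈ 1322.69.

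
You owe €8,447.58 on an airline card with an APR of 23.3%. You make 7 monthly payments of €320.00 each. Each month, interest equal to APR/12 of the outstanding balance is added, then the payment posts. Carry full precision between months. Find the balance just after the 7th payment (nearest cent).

€7,290.05

Monthly rate r = 23.3%/12 = 1.94167% = 0.0194167.
Each month: B ← B·(1+r) − €320.00.
Month 1: interest €164.02; balance after payment €8,291.60.
Month 2: interest €161.00; balance after payment €8,132.60.
Month 3: interest €157.91; balance after payment €7,970.51.
Month 4: interest €154.76; balance after payment €7,805.27.
Month 5: interest €151.55; balance after payment €7,636.82.
Month 6: interest €148.28; balance after payment €7,465.10.
Month 7: interest €144.95; balance after payment €7,290.05.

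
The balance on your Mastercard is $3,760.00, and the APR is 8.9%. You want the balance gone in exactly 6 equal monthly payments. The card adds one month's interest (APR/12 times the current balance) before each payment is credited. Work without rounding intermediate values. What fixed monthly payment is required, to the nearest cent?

$643.03

Monthly rate r = 8.9%/12 = 0.741667% = 0.00741667.
Level-payment amortization: P = B₀·r / (1 − (1+r)^(−n)) = 3760.00·0.00741667 / (1 − 1.00742^(−6)).
Denominator 1 − (1+r)^(−6) = 0.0433673247.
P = 27.8867 / 0.0433673247 ≈ 643.03.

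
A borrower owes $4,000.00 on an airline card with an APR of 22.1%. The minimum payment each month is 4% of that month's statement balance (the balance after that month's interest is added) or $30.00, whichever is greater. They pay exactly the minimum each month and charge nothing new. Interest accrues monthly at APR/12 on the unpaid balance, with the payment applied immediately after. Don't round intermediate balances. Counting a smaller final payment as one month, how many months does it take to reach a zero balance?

Monthly rate r = 22.1%/12 = 1.84167% = 0.0184167.
While 4% of the post-interest balance exceeds $30.00, each month B ← (B·(1+r))·(1 − 0.04), i.e. B shrinks by the factor (1+r)·0.96 = 0.97768.
This holds for months 1–75. Entering month 76 the balance is $735.89; 4% of the post-interest balance is now below $30.00, so the flat $30.00 minimum applies from here.
From month 76 a fixed $30.00 at rate r clears $735.89 in 33 more payments. Total: 75 + 33 = 108 months.

108 months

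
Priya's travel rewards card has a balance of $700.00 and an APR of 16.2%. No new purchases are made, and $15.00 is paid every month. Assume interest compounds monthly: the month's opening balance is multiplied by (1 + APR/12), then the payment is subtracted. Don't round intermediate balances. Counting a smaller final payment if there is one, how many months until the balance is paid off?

Monthly rate r = 16.2%/12 = 1.35% = 0.0135.
Recurrence: B ← B·(1+r) − $15.00.
Month 1: interest $9.45; balance after payment $694.45.
Month 2: interest $9.38; balance after payment $688.83.
Closed form: n = −ln(1 − rB₀/P)/ln(1+r) = −ln(0.37)/ln(1.0135) ≈ 74.144, so the balance reaches zero during payment 75.

75 payments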